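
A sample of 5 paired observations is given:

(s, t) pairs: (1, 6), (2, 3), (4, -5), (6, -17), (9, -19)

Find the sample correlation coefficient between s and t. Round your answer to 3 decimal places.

n = 5, Σx = 22, Σy = -32, Σxy = -281, Σx² = 138, Σy² = 720
Sxx = Σx² − (Σx)²/n = 138 − 96.8 = 41.2
Sxy = Σxy − (Σx)(Σy)/n = -281 − (-140.8) = -140.2
Syy = Σy² − (Σy)²/n = 720 − 204.8 = 515.2
r = Sxy/√(Sxx·Syy) = -140.2/√(21226.24) = -140.2/145.692278 = -0.962302

-0.962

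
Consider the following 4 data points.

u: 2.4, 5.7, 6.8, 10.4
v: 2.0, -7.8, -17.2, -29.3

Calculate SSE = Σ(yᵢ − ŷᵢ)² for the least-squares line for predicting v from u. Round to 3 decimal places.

13.047

n = 4, Σx = 25.3, Σy = -52.3, Σxy = -461.34, Σx² = 192.65, Σy² = 1219.17
Sxx = Σx² − (Σx)²/n = 192.65 − 160.0225 = 32.6275
Sxy = Σxy − (Σx)(Σy)/n = -461.34 − (-330.7975) = -130.5425
Syy = Σy² − (Σy)²/n = 1219.17 − 683.8225 = 535.3475
b = Sxy/Sxx = -130.5425/32.6275 = -4.000996
SSE = Syy − b·Sxy = 535.3475 − (-4.000996)·(-130.5425) = 13.047468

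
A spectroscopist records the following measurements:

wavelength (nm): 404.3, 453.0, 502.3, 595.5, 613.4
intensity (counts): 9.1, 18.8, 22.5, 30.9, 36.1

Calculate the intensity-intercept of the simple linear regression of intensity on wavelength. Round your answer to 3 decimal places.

n = 5, Σx = 2568.5, Σy = 117.4, Σxy = 64041.97, Σx² = 1351852.59
Sxx = Σx² − (Σx)²/n = 1351852.59 − 1319438.45 = 32414.14
Sxy = Σxy − (Σx)(Σy)/n = 64041.97 − 60308.38 = 3733.59
b = Sxy/Sxx = 3733.59/32414.14 = 0.115184
a = ȳ − b·x̄ = 23.48 − 0.115184·513.7 = -35.690016

-35.690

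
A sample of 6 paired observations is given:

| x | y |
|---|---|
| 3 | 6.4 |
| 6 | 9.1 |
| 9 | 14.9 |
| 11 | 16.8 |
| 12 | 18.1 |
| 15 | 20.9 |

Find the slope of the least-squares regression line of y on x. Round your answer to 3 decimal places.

n = 6, Σx = 56, Σy = 86.2, Σxy = 923.4, Σx² = 616
Sxx = Σx² − (Σx)²/n = 616 − 522.666667 = 93.333333
Sxy = Σxy − (Σx)(Σy)/n = 923.4 − 804.533333 = 118.866667
b = Sxy/Sxx = 118.866667/93.333333 = 1.273571

1.274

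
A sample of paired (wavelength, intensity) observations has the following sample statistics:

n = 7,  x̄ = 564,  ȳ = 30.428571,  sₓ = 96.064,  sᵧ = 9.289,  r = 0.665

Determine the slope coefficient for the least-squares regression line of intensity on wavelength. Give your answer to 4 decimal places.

b = r · sᵧ/sₓ = 0.665 · 9.289/96.064 = 0.064303

0.0643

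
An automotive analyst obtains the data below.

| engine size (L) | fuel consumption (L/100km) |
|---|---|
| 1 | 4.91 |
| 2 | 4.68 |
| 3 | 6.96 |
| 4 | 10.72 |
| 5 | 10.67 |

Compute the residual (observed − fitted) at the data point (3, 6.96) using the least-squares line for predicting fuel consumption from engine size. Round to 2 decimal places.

-0.63

n = 5, Σx = 15, Σy = 37.94, Σxy = 131.38, Σx² = 55
Sxx = Σx² − (Σx)²/n = 55 − 45 = 10
Sxy = Σxy − (Σx)(Σy)/n = 131.38 − 113.82 = 17.56
b = Sxy/Sxx = 17.56/10 = 1.756
a = ȳ − b·x̄ = 7.588 − 1.756·3 = 2.32
ŷ(3) = 2.32 + 1.756·3 = 7.588
residual = y − ŷ = 6.96 − 7.588 = -0.628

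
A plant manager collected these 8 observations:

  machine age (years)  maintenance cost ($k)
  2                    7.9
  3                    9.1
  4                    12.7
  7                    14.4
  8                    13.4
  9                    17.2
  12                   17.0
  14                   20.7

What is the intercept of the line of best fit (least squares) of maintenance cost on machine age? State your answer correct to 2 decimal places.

n = 8, Σx = 59, Σy = 112.4, Σxy = 950.5, Σx² = 563
Sxx = Σx² − (Σx)²/n = 563 − 435.125 = 127.875
Sxy = Σxy − (Σx)(Σy)/n = 950.5 − 828.95 = 121.55
b = Sxy/Sxx = 121.55/127.875 = 0.950538
a = ȳ − b·x̄ = 14.05 − 0.950538·7.375 = 7.039785

7.04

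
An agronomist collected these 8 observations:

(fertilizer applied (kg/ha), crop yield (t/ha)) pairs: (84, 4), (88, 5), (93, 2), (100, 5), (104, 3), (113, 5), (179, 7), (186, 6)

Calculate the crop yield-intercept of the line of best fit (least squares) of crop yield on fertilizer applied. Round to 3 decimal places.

1.268

n = 8, Σx = 947, Σy = 37, Σxy = 4708, Σx² = 123671
Sxx = Σx² − (Σx)²/n = 123671 − 112101.125 = 11569.875
Sxy = Σxy − (Σx)(Σy)/n = 4708 − 4379.875 = 328.125
b = Sxy/Sxx = 328.125/11569.875 = 0.028360
a = ȳ − b·x̄ = 4.625 − 0.028360·118.375 = 1.267851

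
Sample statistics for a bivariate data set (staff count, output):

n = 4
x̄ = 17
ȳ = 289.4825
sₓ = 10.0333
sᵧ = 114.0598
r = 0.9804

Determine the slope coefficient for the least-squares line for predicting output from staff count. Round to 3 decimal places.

b = r · sᵧ/sₓ = 0.9804 · 114.0598/10.0333 = 11.145309

11.145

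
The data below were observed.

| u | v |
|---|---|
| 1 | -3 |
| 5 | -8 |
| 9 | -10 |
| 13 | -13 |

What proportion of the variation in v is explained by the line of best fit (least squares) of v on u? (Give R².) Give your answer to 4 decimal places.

0.9660

n = 4, Σx = 28, Σy = -34, Σxy = -302, Σx² = 276, Σy² = 342
Sxx = Σx² − (Σx)²/n = 276 − 196 = 80
Sxy = Σxy − (Σx)(Σy)/n = -302 − (-238) = -64
Syy = Σy² − (Σy)²/n = 342 − 289 = 53
R² = Sxy²/(Sxx·Syy) = (-64)²/(80·53) = 0.966038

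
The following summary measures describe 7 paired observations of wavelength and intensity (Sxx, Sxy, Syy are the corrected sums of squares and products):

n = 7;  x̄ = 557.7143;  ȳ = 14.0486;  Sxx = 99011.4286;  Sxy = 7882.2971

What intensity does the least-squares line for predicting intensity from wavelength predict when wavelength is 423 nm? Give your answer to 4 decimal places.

b = Sxy/Sxx = 7882.2971/99011.4286 = 0.079610
a = ȳ − b·x̄ = 14.0486 − 0.079610·557.7143 = -30.351020
ŷ(423) = a + b·423 = -30.351020 + 0.079610·423 = 3.323998

3.3240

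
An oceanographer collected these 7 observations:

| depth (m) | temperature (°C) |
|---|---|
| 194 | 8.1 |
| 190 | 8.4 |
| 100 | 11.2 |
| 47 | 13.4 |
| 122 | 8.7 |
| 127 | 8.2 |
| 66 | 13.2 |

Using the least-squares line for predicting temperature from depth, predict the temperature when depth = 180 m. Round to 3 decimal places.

n = 7, Σx = 846, Σy = 71.2, Σxy = 7891.2, Σx² = 121314
Sxx = Σx² − (Σx)²/n = 121314 − 102245.142857 = 19068.857143
Sxy = Σxy − (Σx)(Σy)/n = 7891.2 − 8605.028571 = -713.828571
b = Sxy/Sxx = -713.828571/19068.857143 = -0.037434
a = ȳ − b·x̄ = 10.171429 − (-0.037434)·120.857143 = 14.695626
ŷ(180) = a + b·180 = 14.695626 + (-0.037434)·180 = 7.957459

7.957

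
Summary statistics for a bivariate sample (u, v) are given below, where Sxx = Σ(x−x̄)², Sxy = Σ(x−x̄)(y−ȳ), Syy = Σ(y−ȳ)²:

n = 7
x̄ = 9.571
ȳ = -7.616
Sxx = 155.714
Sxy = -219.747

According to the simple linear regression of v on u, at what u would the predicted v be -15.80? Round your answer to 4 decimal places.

b = Sxy/Sxx = -219.747/155.714 = -1.411222
a = ȳ − b·x̄ = -7.616 − (-1.411222)·9.571 = 5.890804
Set a + b·x = -15.80: x = (-15.80 − 5.890804) / (-1.411222) = 15.370230

15.3702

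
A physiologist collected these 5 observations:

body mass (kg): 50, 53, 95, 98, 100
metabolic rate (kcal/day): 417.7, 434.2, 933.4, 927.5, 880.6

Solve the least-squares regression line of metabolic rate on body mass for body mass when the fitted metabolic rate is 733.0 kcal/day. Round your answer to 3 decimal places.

n = 5, Σx = 396, Σy = 3593.4, Σxy = 311525.6, Σx² = 33938
Sxx = Σx² − (Σx)²/n = 33938 − 31363.2 = 2574.8
Sxy = Σxy − (Σx)(Σy)/n = 311525.6 − 284597.28 = 26928.32
b = Sxy/Sxx = 26928.32/2574.8 = 10.458412
a = ȳ − b·x̄ = 718.68 − 10.458412·79.2 = -109.626254
Set a + b·x = 733.0: x = (733.0 − (-109.626254)) / 10.458412 = 80.569233

80.569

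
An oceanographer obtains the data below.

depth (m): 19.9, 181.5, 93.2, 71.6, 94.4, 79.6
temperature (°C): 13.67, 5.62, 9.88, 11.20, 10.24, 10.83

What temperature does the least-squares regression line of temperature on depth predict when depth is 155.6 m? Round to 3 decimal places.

6.962

n = 6, Σx = 540.2, Σy = 61.44, Σxy = 4843.523, Σx² = 62398.58
Sxx = Σx² − (Σx)²/n = 62398.58 − 48636.006667 = 13762.573333
Sxy = Σxy − (Σx)(Σy)/n = 4843.523 − 5531.648 = -688.125
b = Sxy/Sxx = -688.125/13762.573333 = -0.050000
a = ȳ − b·x̄ = 10.24 − (-0.050000)·90.033333 = 14.741643
ŷ(155.6) = a + b·155.6 = 14.741643 + (-0.050000)·155.6 = 6.961684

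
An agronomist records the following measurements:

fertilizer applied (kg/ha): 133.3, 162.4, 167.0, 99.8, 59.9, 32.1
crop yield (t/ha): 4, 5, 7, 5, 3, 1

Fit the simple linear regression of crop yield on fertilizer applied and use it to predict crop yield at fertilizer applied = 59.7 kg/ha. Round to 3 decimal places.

2.551

n = 6, Σx = 654.5, Σy = 25, Σxy = 3225, Σx² = 86610.11
Sxx = Σx² − (Σx)²/n = 86610.11 − 71395.041667 = 15215.068333
Sxy = Σxy − (Σx)(Σy)/n = 3225 − 2727.083333 = 497.916667
b = Sxy/Sxx = 497.916667/15215.068333 = 0.032725
a = ȳ − b·x̄ = 4.166667 − 0.032725·109.083333 = 0.596889
ŷ(59.7) = a + b·59.7 = 0.596889 + 0.032725·59.7 = 2.550586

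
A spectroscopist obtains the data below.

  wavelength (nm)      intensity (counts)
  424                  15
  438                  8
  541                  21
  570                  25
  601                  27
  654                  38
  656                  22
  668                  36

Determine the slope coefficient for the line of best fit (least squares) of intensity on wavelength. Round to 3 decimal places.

n = 8, Σx = 4552, Σy = 192, Σxy = 115034, Σx² = 2654678
Sxx = Σx² − (Σx)²/n = 2654678 − 2590088 = 64590
Sxy = Σxy − (Σx)(Σy)/n = 115034 − 109248 = 5786
b = Sxy/Sxx = 5786/64590 = 0.089580

0.090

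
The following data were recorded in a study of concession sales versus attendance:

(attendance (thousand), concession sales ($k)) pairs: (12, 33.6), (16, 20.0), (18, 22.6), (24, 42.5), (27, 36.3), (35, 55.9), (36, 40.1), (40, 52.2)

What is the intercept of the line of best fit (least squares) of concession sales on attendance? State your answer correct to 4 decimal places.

12.1453

n = 8, Σx = 208, Σy = 303.2, Σxy = 8618.2, Σx² = 6150
Sxx = Σx² − (Σx)²/n = 6150 − 5408 = 742
Sxy = Σxy − (Σx)(Σy)/n = 8618.2 − 7883.2 = 735
b = Sxy/Sxx = 735/742 = 0.990566
a = ȳ − b·x̄ = 37.9 − 0.990566·26 = 12.145283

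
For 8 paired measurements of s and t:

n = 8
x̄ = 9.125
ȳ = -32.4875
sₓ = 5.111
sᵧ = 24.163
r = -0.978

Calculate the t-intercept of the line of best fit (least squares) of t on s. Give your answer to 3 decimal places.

b = r · sᵧ/sₓ = -0.978 · 24.163/5.111 = -4.623638
a = ȳ − b·x̄ = -32.4875 − (-4.623638)·9.125 = 9.703197

9.703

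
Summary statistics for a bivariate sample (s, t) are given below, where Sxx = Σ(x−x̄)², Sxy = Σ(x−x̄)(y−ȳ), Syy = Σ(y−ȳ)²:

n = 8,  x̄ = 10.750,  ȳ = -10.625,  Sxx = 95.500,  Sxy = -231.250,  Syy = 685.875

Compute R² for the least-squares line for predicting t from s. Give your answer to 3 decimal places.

R² = Sxy²/(Sxx·Syy) = (-231.25)²/(95.5·685.875) = 0.816423

0.816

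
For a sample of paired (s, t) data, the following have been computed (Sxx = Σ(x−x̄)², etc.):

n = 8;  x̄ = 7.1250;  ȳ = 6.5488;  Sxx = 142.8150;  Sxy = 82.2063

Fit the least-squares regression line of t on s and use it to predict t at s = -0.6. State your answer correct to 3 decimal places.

b = Sxy/Sxx = 82.2063/142.815 = 0.575614
a = ȳ − b·x̄ = 6.5488 − 0.575614·7.125 = 2.447551
ŷ(-0.6) = a + b·-0.6 = 2.447551 + 0.575614·(-0.6) = 2.102183

2.102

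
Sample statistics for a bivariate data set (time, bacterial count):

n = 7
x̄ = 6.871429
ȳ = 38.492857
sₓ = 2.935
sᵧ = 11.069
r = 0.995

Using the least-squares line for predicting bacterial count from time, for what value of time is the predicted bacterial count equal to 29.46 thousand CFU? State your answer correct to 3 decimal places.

4.464

b = r · sᵧ/sₓ = 0.995 · 11.069/2.935 = 3.752523
a = ȳ − b·x̄ = 38.492857 − 3.752523·6.871429 = 12.707662
Set a + b·x = 29.46: x = (29.46 − 12.707662) / 3.752523 = 4.464287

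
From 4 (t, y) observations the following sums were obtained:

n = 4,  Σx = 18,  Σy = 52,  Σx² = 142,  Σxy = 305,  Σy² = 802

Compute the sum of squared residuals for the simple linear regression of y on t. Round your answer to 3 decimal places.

43.361

Sxx = Σx² − (Σx)²/n = 142 − 81 = 61
Sxy = Σxy − (Σx)(Σy)/n = 305 − 234 = 71
Syy = Σy² − (Σy)²/n = 802 − 676 = 126
b = Sxy/Sxx = 71/61 = 1.163934
SSE = Syy − b·Sxy = 126 − 1.163934·71 = 43.360656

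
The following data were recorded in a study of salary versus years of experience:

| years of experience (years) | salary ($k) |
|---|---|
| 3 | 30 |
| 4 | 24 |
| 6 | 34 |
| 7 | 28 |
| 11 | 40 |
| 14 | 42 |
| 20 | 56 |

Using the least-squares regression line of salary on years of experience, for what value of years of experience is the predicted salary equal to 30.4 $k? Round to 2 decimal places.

n = 7, Σx = 65, Σy = 254, Σxy = 2734, Σx² = 827
Sxx = Σx² − (Σx)²/n = 827 − 603.571429 = 223.428571
Sxy = Σxy − (Σx)(Σy)/n = 2734 − 2358.571429 = 375.428571
b = Sxy/Sxx = 375.428571/223.428571 = 1.680307
a = ȳ − b·x̄ = 36.285714 − 1.680307·9.285714 = 20.682864
Set a + b·x = 30.4: x = (30.4 − 20.682864) / 1.680307 = 5.782953

5.78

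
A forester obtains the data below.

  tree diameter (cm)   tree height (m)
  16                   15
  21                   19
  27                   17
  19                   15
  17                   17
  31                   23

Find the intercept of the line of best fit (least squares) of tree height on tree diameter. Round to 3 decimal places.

8.942

n = 6, Σx = 131, Σy = 106, Σxy = 2385, Σx² = 3037
Sxx = Σx² − (Σx)²/n = 3037 − 2860.166667 = 176.833333
Sxy = Σxy − (Σx)(Σy)/n = 2385 − 2314.333333 = 70.666667
b = Sxy/Sxx = 70.666667/176.833333 = 0.399623
a = ȳ − b·x̄ = 17.666667 − 0.399623·21.833333 = 8.941565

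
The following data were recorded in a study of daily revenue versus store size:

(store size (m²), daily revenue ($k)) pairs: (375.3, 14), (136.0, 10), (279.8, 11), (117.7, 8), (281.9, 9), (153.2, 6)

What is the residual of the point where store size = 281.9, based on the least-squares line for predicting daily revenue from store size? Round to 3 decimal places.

n = 6, Σx = 1343.9, Σy = 58, Σxy = 14089.9, Σx² = 354425.27
Sxx = Σx² − (Σx)²/n = 354425.27 − 301011.201667 = 53414.068333
Sxy = Σxy − (Σx)(Σy)/n = 14089.9 − 12991.033333 = 1098.866667
b = Sxy/Sxx = 1098.866667/53414.068333 = 0.020573
a = ȳ − b·x̄ = 9.666667 − 0.020573·223.983333 = 5.058745
ŷ(281.9) = 5.058745 + 0.020573·281.9 = 10.858164
residual = y − ŷ = 9 − 10.858164 = -1.858164

-1.858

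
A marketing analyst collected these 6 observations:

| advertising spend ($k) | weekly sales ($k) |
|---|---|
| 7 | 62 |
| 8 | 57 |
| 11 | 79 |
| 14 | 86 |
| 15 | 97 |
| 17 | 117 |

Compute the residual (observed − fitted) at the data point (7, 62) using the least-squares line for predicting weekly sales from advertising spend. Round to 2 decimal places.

5.94

n = 6, Σx = 72, Σy = 498, Σxy = 6407, Σx² = 944
Sxx = Σx² − (Σx)²/n = 944 − 864 = 80
Sxy = Σxy − (Σx)(Σy)/n = 6407 − 5976 = 431
b = Sxy/Sxx = 431/80 = 5.3875
a = ȳ − b·x̄ = 83 − 5.3875·12 = 18.35
ŷ(7) = 18.35 + 5.3875·7 = 56.0625
residual = y − ŷ = 62 − 56.0625 = 5.9375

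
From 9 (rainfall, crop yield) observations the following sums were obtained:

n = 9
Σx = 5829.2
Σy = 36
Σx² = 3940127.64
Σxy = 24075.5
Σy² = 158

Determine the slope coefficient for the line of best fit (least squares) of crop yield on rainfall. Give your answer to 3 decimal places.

Sxx = Σx² − (Σx)²/n = 3940127.64 − 3775508.071111 = 164619.568889
Sxy = Σxy − (Σx)(Σy)/n = 24075.5 − 23316.8 = 758.7
b = Sxy/Sxx = 758.7/164619.568889 = 0.004609

0.005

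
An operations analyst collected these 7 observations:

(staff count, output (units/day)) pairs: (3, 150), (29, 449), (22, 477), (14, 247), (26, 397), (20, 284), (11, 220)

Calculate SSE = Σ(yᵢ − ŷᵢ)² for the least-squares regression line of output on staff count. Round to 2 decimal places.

n = 7, Σx = 125, Σy = 2224, Σxy = 45845, Σx² = 2727, Σy² = 799304
Sxx = Σx² − (Σx)²/n = 2727 − 2232.142857 = 494.857143
Sxy = Σxy − (Σx)(Σy)/n = 45845 − 39714.285714 = 6130.714286
Syy = Σy² − (Σy)²/n = 799304 − 706596.571429 = 92707.428571
b = Sxy/Sxx = 6130.714286/494.857143 = 12.388857
SSE = Syy − b·Sxy = 92707.428571 − 12.388857·6130.714286 = 16754.887125

16754.89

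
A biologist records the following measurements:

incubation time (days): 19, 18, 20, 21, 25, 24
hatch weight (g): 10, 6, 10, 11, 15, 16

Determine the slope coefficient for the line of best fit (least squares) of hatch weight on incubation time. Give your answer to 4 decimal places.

n = 6, Σx = 127, Σy = 68, Σxy = 1488, Σx² = 2727
Sxx = Σx² − (Σx)²/n = 2727 − 2688.166667 = 38.833333
Sxy = Σxy − (Σx)(Σy)/n = 1488 − 1439.333333 = 48.666667
b = Sxy/Sxx = 48.666667/38.833333 = 1.253219

1.2532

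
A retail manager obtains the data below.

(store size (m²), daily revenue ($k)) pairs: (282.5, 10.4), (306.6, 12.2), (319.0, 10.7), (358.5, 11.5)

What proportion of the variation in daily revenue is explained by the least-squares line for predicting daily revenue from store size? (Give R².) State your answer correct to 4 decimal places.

0.1371

n = 4, Σx = 1266.6, Σy = 44.8, Σxy = 14214.57, Σx² = 404093.06, Σy² = 503.74
Sxx = Σx² − (Σx)²/n = 404093.06 − 401068.89 = 3024.17
Sxy = Σxy − (Σx)(Σy)/n = 14214.57 − 14185.92 = 28.65
Syy = Σy² − (Σy)²/n = 503.74 − 501.76 = 1.98
R² = Sxy²/(Sxx·Syy) = (28.65)²/(3024.17·1.98) = 0.137081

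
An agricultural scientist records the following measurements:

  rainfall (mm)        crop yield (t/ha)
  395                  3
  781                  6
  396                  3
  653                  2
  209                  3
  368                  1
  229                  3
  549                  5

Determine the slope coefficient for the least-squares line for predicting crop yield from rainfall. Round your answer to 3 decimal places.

0.004

n = 8, Σx = 3580, Σy = 26, Σxy = 12792, Σx² = 1882158
Sxx = Σx² − (Σx)²/n = 1882158 − 1602050 = 280108
Sxy = Σxy − (Σx)(Σy)/n = 12792 − 11635 = 1157
b = Sxy/Sxx = 1157/280108 = 0.004131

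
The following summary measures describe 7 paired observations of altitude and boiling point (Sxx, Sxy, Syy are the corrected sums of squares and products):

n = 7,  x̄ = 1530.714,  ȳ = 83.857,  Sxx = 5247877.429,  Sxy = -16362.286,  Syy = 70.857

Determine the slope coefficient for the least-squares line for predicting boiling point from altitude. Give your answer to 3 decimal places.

-0.003

b = Sxy/Sxx = -16362.286/5247877.429 = -0.003118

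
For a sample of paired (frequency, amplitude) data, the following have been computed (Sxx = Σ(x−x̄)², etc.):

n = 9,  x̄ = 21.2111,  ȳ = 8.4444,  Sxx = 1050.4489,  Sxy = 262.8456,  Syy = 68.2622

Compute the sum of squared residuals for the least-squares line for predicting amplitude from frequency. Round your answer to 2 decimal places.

b = Sxy/Sxx = 262.8456/1050.4489 = 0.250222
SSE = Syy − b·Sxy = 68.2622 − 0.250222·262.8456 = 2.492404

2.49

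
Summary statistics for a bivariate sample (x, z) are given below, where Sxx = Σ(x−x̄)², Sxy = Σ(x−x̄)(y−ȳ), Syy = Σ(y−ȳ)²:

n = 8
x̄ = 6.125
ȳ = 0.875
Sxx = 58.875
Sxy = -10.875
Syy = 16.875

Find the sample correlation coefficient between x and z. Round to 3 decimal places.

r = Sxy/√(Sxx·Syy) = -10.875/√(993.515625) = -10.875/31.520083 = -0.345018

-0.345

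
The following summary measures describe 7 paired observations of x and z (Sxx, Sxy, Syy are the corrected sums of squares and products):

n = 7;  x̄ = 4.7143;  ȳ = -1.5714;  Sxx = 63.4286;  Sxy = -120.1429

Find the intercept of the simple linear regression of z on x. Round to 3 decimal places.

7.358

b = Sxy/Sxx = -120.1429/63.4286 = -1.894144
a = ȳ − b·x̄ = -1.5714 − (-1.894144)·4.7143 = 7.358163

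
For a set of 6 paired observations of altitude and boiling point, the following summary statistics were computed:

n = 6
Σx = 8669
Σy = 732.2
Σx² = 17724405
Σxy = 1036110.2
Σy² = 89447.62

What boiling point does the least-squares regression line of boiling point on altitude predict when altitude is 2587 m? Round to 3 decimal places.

Sxx = Σx² − (Σx)²/n = 17724405 − 12525260.166667 = 5199144.833333
Sxy = Σxy − (Σx)(Σy)/n = 1036110.2 − 1057906.966667 = -21796.766667
b = Sxy/Sxx = -21796.766667/5199144.833333 = -0.004192
a = ȳ − b·x̄ = 122.033333 − (-0.004192)·1444.833333 = 128.090617
ŷ(2587) = a + b·2587 = 128.090617 + (-0.004192)·2587 = 117.244942

117.245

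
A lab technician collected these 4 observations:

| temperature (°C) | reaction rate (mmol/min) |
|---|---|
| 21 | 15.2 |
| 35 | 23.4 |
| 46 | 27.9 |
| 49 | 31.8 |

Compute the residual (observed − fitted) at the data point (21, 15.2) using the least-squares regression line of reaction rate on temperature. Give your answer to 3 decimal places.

-0.042

n = 4, Σx = 151, Σy = 98.3, Σxy = 3979.8, Σx² = 6183
Sxx = Σx² − (Σx)²/n = 6183 − 5700.25 = 482.75
Sxy = Σxy − (Σx)(Σy)/n = 3979.8 − 3710.825 = 268.975
b = Sxy/Sxx = 268.975/482.75 = 0.557172
a = ȳ − b·x̄ = 24.575 − 0.557172·37.75 = 3.541740
ŷ(21) = 3.541740 + 0.557172·21 = 15.242361
residual = y − ŷ = 15.2 − 15.242361 = -0.042361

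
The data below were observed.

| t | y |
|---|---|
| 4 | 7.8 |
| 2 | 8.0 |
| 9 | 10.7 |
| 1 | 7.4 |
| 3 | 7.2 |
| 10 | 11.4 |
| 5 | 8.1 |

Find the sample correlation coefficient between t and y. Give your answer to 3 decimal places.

n = 7, Σx = 34, Σy = 60.6, Σxy = 327, Σx² = 236, Σy² = 541.5
Sxx = Σx² − (Σx)²/n = 236 − 165.142857 = 70.857143
Sxy = Σxy − (Σx)(Σy)/n = 327 − 294.342857 = 32.657143
Syy = Σy² − (Σy)²/n = 541.5 − 524.622857 = 16.877143
r = Sxy/√(Sxx·Syy) = 32.657143/√(1195.866122) = 32.657143/34.581297 = 0.944359

0.944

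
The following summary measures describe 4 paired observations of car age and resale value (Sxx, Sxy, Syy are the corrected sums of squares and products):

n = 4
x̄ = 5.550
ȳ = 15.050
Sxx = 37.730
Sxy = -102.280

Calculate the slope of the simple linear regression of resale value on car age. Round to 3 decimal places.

b = Sxy/Sxx = -102.28/37.73 = -2.710840

-2.711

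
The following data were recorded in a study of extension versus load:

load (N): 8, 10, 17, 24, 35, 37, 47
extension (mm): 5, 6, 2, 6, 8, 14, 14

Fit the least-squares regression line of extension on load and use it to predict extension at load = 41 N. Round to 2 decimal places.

11.86

n = 7, Σx = 178, Σy = 55, Σxy = 1734, Σx² = 5832
Sxx = Σx² − (Σx)²/n = 5832 − 4526.285714 = 1305.714286
Sxy = Σxy − (Σx)(Σy)/n = 1734 − 1398.571429 = 335.428571
b = Sxy/Sxx = 335.428571/1305.714286 = 0.256893
a = ȳ − b·x̄ = 7.857143 − 0.256893·25.428571 = 1.324726
ŷ(41) = a + b·41 = 1.324726 + 0.256893·41 = 11.857330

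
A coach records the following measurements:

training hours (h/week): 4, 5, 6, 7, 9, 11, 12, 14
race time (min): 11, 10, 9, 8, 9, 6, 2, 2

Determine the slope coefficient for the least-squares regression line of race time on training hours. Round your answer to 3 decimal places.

-0.906

n = 8, Σx = 68, Σy = 57, Σxy = 403, Σx² = 668
Sxx = Σx² − (Σx)²/n = 668 − 578 = 90
Sxy = Σxy − (Σx)(Σy)/n = 403 − 484.5 = -81.5
b = Sxy/Sxx = -81.5/90 = -0.905556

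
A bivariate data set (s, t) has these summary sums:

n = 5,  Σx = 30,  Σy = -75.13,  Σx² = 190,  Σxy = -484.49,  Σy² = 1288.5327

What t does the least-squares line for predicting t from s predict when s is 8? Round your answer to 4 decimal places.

Sxx = Σx² − (Σx)²/n = 190 − 180 = 10
Sxy = Σxy − (Σx)(Σy)/n = -484.49 − (-450.78) = -33.71
b = Sxy/Sxx = -33.71/10 = -3.371
a = ȳ − b·x̄ = -15.026 − (-3.371)·6 = 5.2
ŷ(8) = a + b·8 = 5.2 + (-3.371)·8 = -21.768

-21.7680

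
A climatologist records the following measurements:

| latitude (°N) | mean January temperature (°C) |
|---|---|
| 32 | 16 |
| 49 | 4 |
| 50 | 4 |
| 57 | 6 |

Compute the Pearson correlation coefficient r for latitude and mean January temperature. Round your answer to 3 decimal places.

n = 4, Σx = 188, Σy = 30, Σxy = 1250, Σx² = 9174, Σy² = 324
Sxx = Σx² − (Σx)²/n = 9174 − 8836 = 338
Sxy = Σxy − (Σx)(Σy)/n = 1250 − 1410 = -160
Syy = Σy² − (Σy)²/n = 324 − 225 = 99
r = Sxy/√(Sxx·Syy) = -160/√(33462) = -160/182.926215 = -0.874670

-0.875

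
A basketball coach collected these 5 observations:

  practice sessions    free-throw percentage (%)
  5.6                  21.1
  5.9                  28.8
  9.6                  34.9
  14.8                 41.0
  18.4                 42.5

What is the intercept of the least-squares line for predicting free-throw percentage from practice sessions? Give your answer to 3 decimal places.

n = 5, Σx = 54.3, Σy = 168.3, Σxy = 2011.92, Σx² = 715.93
Sxx = Σx² − (Σx)²/n = 715.93 − 589.698 = 126.232
Sxy = Σxy − (Σx)(Σy)/n = 2011.92 − 1827.738 = 184.182
b = Sxy/Sxx = 184.182/126.232 = 1.459075
a = ȳ − b·x̄ = 33.66 − 1.459075·10.86 = 17.814442

17.814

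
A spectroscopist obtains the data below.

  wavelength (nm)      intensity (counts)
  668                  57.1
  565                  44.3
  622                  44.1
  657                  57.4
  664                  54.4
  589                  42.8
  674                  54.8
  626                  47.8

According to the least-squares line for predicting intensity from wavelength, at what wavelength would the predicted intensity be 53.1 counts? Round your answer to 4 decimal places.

653.1197

n = 8, Σx = 5065, Σy = 402.7, Σxy = 256503.1, Σx² = 3217951
Sxx = Σx² − (Σx)²/n = 3217951 − 3206778.125 = 11172.875
Sxy = Σxy − (Σx)(Σy)/n = 256503.1 − 254959.4375 = 1543.6625
b = Sxy/Sxx = 1543.6625/11172.875 = 0.138162
a = ȳ − b·x̄ = 50.3375 − 0.138162·633.125 = -37.136075
Set a + b·x = 53.1: x = (53.1 − (-37.136075)) / 0.138162 = 653.119699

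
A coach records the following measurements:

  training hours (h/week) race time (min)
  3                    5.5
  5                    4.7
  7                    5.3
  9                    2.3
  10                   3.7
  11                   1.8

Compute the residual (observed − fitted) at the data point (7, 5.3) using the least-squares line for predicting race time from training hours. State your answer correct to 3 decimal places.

n = 6, Σx = 45, Σy = 23.3, Σxy = 154.6, Σx² = 385
Sxx = Σx² − (Σx)²/n = 385 − 337.5 = 47.5
Sxy = Σxy − (Σx)(Σy)/n = 154.6 − 174.75 = -20.15
b = Sxy/Sxx = -20.15/47.5 = -0.424211
a = ȳ − b·x̄ = 3.883333 − (-0.424211)·7.5 = 7.064912
ŷ(7) = 7.064912 + (-0.424211)·7 = 4.095439
residual = y − ŷ = 5.3 − 4.095439 = 1.204561

1.205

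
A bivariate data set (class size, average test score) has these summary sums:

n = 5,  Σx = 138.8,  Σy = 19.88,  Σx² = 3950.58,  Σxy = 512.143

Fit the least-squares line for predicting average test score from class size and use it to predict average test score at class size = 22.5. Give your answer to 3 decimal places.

Sxx = Σx² − (Σx)²/n = 3950.58 − 3853.088 = 97.492
Sxy = Σxy − (Σx)(Σy)/n = 512.143 − 551.8688 = -39.7258
b = Sxy/Sxx = -39.7258/97.492 = -0.407478
a = ȳ − b·x̄ = 3.976 − (-0.407478)·27.76 = 15.287576
ŷ(22.5) = a + b·22.5 = 15.287576 + (-0.407478)·22.5 = 6.119332

6.119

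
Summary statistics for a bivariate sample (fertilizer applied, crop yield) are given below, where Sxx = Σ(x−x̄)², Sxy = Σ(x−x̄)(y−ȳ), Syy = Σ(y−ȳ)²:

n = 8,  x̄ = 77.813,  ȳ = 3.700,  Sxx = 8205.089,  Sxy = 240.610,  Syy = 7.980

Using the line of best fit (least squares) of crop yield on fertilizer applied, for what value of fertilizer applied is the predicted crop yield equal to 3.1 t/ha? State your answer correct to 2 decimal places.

57.35

b = Sxy/Sxx = 240.61/8205.089 = 0.029324
a = ȳ − b·x̄ = 3.7 − 0.029324·77.813 = 1.418174
Set a + b·x = 3.1: x = (3.1 − 1.418174) / 0.029324 = 57.352282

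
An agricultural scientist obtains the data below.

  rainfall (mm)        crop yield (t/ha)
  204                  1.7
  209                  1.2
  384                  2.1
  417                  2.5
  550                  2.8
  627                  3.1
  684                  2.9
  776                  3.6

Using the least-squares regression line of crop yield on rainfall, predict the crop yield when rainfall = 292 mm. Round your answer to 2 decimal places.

n = 8, Σx = 3851, Σy = 19.9, Σxy = 10707.4, Σx² = 2172303
Sxx = Σx² − (Σx)²/n = 2172303 − 1853775.125 = 318527.875
Sxy = Σxy − (Σx)(Σy)/n = 10707.4 − 9579.3625 = 1128.0375
b = Sxy/Sxx = 1128.0375/318527.875 = 0.003541
a = ȳ − b·x̄ = 2.4875 − 0.003541·481.375 = 0.782754
ŷ(292) = a + b·292 = 0.782754 + 0.003541·292 = 1.816846

1.82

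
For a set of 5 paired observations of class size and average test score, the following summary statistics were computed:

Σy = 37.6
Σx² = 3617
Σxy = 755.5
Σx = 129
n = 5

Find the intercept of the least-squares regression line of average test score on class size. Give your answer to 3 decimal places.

Sxx = Σx² − (Σx)²/n = 3617 − 3328.2 = 288.8
Sxy = Σxy − (Σx)(Σy)/n = 755.5 − 970.08 = -214.58
b = Sxy/Sxx = -214.58/288.8 = -0.743006
a = ȳ − b·x̄ = 7.52 − (-0.743006)·25.8 = 26.689543

26.690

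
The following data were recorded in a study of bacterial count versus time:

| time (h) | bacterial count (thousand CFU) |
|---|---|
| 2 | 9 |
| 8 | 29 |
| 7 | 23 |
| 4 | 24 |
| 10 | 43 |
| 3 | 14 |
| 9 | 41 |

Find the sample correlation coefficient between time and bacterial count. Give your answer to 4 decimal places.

0.9374

n = 7, Σx = 43, Σy = 183, Σxy = 1348, Σx² = 323, Σy² = 5753
Sxx = Σx² − (Σx)²/n = 323 − 264.142857 = 58.857143
Sxy = Σxy − (Σx)(Σy)/n = 1348 − 1124.142857 = 223.857143
Syy = Σy² − (Σy)²/n = 5753 − 4784.142857 = 968.857143
r = Sxy/√(Sxx·Syy) = 223.857143/√(57024.163265) = 223.857143/238.797327 = 0.937436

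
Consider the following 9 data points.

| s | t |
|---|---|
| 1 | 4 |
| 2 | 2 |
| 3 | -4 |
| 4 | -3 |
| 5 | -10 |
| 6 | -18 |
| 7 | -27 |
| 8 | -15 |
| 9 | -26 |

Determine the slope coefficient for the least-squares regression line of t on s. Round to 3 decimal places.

-3.867

n = 9, Σx = 45, Σy = -97, Σxy = -717, Σx² = 285
Sxx = Σx² − (Σx)²/n = 285 − 225 = 60
Sxy = Σxy − (Σx)(Σy)/n = -717 − (-485) = -232
b = Sxy/Sxx = -232/60 = -3.866667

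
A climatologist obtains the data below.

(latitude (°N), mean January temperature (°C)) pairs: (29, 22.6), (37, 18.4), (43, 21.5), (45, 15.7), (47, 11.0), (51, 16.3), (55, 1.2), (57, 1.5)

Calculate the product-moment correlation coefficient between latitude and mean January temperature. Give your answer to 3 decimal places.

-0.841

n = 8, Σx = 364, Σy = 108.2, Σxy = 4467, Σx² = 17168, Σy² = 1948.44
Sxx = Σx² − (Σx)²/n = 17168 − 16562 = 606
Sxy = Σxy − (Σx)(Σy)/n = 4467 − 4923.1 = -456.1
Syy = Σy² − (Σy)²/n = 1948.44 − 1463.405 = 485.035
r = Sxy/√(Sxx·Syy) = -456.1/√(293931.21) = -456.1/542.154231 = -0.841274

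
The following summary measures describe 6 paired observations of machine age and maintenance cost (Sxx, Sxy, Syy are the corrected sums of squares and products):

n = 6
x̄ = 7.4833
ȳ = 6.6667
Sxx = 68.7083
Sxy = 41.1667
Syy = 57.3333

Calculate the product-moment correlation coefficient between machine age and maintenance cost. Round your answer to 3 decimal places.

r = Sxy/√(Sxx·Syy) = 41.1667/√(3939.273576) = 41.1667/62.763633 = 0.655901

0.656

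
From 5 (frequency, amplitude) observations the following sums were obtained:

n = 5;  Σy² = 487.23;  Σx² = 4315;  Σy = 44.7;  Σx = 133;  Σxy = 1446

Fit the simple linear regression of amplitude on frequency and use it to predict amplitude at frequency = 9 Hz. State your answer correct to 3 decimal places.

Sxx = Σx² − (Σx)²/n = 4315 − 3537.8 = 777.2
Sxy = Σxy − (Σx)(Σy)/n = 1446 − 1189.02 = 256.98
b = Sxy/Sxx = 256.98/777.2 = 0.330648
a = ȳ − b·x̄ = 8.94 − 0.330648·26.6 = 0.144750
ŷ(9) = a + b·9 = 0.144750 + 0.330648·9 = 3.120587

3.121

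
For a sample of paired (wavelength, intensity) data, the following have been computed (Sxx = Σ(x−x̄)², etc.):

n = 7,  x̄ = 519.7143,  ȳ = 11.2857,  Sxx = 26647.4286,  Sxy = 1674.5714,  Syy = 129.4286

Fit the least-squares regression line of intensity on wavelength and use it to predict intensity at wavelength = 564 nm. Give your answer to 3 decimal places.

b = Sxy/Sxx = 1674.5714/26647.4286 = 0.062842
a = ȳ − b·x̄ = 11.2857 − 0.062842·519.7143 = -21.374063
ŷ(564) = a + b·564 = -21.374063 + 0.062842·564 = 14.068691

14.069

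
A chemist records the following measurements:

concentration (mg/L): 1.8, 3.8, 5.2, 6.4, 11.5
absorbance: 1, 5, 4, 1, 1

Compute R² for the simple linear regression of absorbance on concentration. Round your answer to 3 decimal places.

n = 5, Σx = 28.7, Σy = 12, Σxy = 59.5, Σx² = 217.93, Σy² = 44
Sxx = Σx² − (Σx)²/n = 217.93 − 164.738 = 53.192
Sxy = Σxy − (Σx)(Σy)/n = 59.5 − 68.88 = -9.38
Syy = Σy² − (Σy)²/n = 44 − 28.8 = 15.2
R² = Sxy²/(Sxx·Syy) = (-9.38)²/(53.192·15.2) = 0.108822

0.109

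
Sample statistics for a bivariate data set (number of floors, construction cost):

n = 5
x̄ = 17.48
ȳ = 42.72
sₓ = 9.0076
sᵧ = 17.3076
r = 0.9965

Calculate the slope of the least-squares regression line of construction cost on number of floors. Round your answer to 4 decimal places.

1.9147

b = r · sᵧ/sₓ = 0.9965 · 17.3076/9.0076 = 1.914719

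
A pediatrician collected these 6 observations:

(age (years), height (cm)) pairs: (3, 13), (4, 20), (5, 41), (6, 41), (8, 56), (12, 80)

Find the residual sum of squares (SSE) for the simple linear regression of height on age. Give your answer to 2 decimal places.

n = 6, Σx = 38, Σy = 251, Σxy = 1978, Σx² = 294, Σy² = 13467
Sxx = Σx² − (Σx)²/n = 294 − 240.666667 = 53.333333
Sxy = Σxy − (Σx)(Σy)/n = 1978 − 1589.666667 = 388.333333
Syy = Σy² − (Σy)²/n = 13467 − 10500.166667 = 2966.833333
b = Sxy/Sxx = 388.333333/53.333333 = 7.28125
SSE = Syy − b·Sxy = 2966.833333 − 7.28125·388.333333 = 139.28125

139.28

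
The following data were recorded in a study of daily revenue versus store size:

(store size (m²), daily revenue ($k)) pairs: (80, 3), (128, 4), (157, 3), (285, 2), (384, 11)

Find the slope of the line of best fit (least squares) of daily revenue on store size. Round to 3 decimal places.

n = 5, Σx = 1034, Σy = 23, Σxy = 6017, Σx² = 276114
Sxx = Σx² − (Σx)²/n = 276114 − 213831.2 = 62282.8
Sxy = Σxy − (Σx)(Σy)/n = 6017 − 4756.4 = 1260.6
b = Sxy/Sxx = 1260.6/62282.8 = 0.020240

0.020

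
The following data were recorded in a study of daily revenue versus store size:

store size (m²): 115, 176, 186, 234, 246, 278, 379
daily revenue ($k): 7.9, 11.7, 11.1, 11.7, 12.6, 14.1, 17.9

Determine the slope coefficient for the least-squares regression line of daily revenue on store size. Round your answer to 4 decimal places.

0.0353

n = 7, Σx = 1614, Σy = 87, Σxy = 21573.6, Σx² = 414994
Sxx = Σx² − (Σx)²/n = 414994 − 372142.285714 = 42851.714286
Sxy = Σxy − (Σx)(Σy)/n = 21573.6 − 20059.714286 = 1513.885714
b = Sxy/Sxx = 1513.885714/42851.714286 = 0.035328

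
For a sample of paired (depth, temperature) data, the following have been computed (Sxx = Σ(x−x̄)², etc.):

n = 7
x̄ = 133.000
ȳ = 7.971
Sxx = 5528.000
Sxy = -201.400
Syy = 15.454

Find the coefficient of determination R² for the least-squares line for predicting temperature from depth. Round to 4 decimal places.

R² = Sxy²/(Sxx·Syy) = (-201.4)²/(5528·15.454) = 0.474799

0.4748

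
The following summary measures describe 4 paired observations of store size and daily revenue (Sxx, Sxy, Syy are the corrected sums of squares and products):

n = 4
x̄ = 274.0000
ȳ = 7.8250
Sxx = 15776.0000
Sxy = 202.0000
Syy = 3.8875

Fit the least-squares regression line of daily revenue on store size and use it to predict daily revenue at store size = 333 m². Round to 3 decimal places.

8.580

b = Sxy/Sxx = 202/15776 = 0.012804
a = ȳ − b·x̄ = 7.825 − 0.012804·274 = 4.316633
ŷ(333) = a + b·333 = 4.316633 + 0.012804·333 = 8.580451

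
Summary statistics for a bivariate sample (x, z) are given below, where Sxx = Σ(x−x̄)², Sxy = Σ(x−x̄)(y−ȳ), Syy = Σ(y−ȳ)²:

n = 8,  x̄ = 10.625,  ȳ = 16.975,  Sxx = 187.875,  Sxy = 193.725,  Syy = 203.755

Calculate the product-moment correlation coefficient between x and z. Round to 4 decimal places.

0.9901

r = Sxy/√(Sxx·Syy) = 193.725/√(38280.470625) = 193.725/195.653956 = 0.990141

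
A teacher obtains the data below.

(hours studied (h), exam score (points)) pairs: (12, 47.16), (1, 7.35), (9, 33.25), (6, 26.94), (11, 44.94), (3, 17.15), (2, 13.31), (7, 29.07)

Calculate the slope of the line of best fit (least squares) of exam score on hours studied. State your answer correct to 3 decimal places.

3.444

n = 8, Σx = 51, Σy = 219.17, Σxy = 1810.06, Σx² = 445
Sxx = Σx² − (Σx)²/n = 445 − 325.125 = 119.875
Sxy = Σxy − (Σx)(Σy)/n = 1810.06 − 1397.20875 = 412.85125
b = Sxy/Sxx = 412.85125/119.875 = 3.444015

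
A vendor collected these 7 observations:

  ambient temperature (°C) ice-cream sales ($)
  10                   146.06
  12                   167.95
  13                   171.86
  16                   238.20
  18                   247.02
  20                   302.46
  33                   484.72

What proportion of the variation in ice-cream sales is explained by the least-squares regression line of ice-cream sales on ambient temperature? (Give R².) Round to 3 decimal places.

0.993

n = 7, Σx = 122, Σy = 1758.27, Σxy = 36012.7, Σx² = 2482, Σy² = 523270.2361
Sxx = Σx² − (Σx)²/n = 2482 − 2126.285714 = 355.714286
Sxy = Σxy − (Σx)(Σy)/n = 36012.7 − 30644.134286 = 5368.565714
Syy = Σy² − (Σy)²/n = 523270.2361 − 441644.770414 = 81625.465686
R² = Sxy²/(Sxx·Syy) = (5368.565714)²/(355.714286·81625.465686) = 0.992635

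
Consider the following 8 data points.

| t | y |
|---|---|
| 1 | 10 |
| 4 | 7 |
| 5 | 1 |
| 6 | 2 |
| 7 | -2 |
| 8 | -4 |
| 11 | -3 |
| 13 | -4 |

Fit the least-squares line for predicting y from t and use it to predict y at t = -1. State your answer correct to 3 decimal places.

n = 8, Σx = 55, Σy = 7, Σxy = -76, Σx² = 481
Sxx = Σx² − (Σx)²/n = 481 − 378.125 = 102.875
Sxy = Σxy − (Σx)(Σy)/n = -76 − 48.125 = -124.125
b = Sxy/Sxx = -124.125/102.875 = -1.206561
a = ȳ − b·x̄ = 0.875 − (-1.206561)·6.875 = 9.170109
ŷ(-1) = a + b·-1 = 9.170109 + (-1.206561)·(-1) = 10.376671

10.377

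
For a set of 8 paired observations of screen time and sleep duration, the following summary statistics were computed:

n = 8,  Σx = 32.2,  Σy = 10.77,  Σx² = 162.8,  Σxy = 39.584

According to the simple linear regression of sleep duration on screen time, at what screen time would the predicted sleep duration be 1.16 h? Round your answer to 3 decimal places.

Sxx = Σx² − (Σx)²/n = 162.8 − 129.605 = 33.195
Sxy = Σxy − (Σx)(Σy)/n = 39.584 − 43.34925 = -3.76525
b = Sxy/Sxx = -3.76525/33.195 = -0.113428
a = ȳ − b·x̄ = 1.34625 − (-0.113428)·4.025 = 1.802799
Set a + b·x = 1.16: x = (1.16 − 1.802799) / (-0.113428) = 5.667008

5.667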